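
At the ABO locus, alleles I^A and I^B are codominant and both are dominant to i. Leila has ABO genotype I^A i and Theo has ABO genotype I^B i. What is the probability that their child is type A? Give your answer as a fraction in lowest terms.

1/4

ABO cross I^A i × I^B i → offspring phenotypes: 1/4 O, 1/4 A, 1/4 B, 1/4 AB.
So P(type A) = 1/4.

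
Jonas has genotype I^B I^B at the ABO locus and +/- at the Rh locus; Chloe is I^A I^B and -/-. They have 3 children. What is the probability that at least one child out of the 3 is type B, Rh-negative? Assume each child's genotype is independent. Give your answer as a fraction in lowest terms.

37/64

ABO cross I^B I^B × I^A I^B → 1/2 B, 1/2 AB.
Rh cross +/- × -/- → 1/2 Rh+, 1/2 Rh-; so P(type B, Rh-negative) = 1/2 × 1/2 = 1/4 per child.
P(none) = (3/4)^3 = 27/64; P(at least one) = 1 − 27/64 = 37/64.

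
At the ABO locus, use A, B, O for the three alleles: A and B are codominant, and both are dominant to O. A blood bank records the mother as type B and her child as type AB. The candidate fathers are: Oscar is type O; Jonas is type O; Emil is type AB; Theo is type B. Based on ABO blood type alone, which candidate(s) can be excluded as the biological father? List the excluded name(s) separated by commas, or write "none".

A candidate is excluded only if no genotype consistent with his phenotype could produce a type AB child with a type B mother.
Oscar (type O): no genotype consistent with that phenotype can produce a type-AB child with a type-B mother.
Jonas (type O): no genotype consistent with that phenotype can produce a type-AB child with a type-B mother.
Theo (type B): no genotype consistent with that phenotype can produce a type-AB child with a type-B mother.

Oscar, Jonas, Theo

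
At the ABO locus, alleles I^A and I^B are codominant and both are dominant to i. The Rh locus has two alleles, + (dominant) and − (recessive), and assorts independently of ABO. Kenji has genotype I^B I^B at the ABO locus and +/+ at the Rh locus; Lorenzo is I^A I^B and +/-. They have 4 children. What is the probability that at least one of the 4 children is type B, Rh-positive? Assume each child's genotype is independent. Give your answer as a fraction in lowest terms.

ABO cross I^B I^B × I^A I^B → 1/2 B, 1/2 AB.
Rh cross +/+ × +/- → 1 Rh+; so P(type B, Rh-positive) = 1/2 × 1 = 1/2 per child.
P(none) = (1/2)^4 = 1/16; P(at least one) = 1 − 1/16 = 15/16.

15/16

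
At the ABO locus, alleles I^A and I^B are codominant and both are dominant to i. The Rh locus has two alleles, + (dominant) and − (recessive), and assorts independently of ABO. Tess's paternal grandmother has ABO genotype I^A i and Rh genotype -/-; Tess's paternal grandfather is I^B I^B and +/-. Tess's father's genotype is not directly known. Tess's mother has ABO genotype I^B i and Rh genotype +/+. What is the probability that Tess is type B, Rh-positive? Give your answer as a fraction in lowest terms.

5/8

Tess's father's ABO genotype from I^A i × I^B I^B: 1/2 I^A I^B, 1/2 I^B i.
Crossing each possibility with the mother I^B i and summing P(type B): 1/2·1/2 + 1/2·3/4 = 5/8.
Similarly for Rh via the father's Rh distribution: P(Rh+) = 1.
Independent loci: 5/8 × 1 = 5/8.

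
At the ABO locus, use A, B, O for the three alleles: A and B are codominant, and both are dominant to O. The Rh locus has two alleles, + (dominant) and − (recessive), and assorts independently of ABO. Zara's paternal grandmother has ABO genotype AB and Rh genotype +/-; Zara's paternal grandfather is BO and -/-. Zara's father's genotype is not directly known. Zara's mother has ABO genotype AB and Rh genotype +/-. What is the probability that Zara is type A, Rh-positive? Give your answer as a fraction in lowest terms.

5/32

Zara's father's ABO genotype from AB × BO: 1/4 AB, 1/4 AO, 1/4 BB, 1/4 BO.
Crossing each possibility with the mother AB and summing P(type A): 1/4·1/4 + 1/4·1/2 + 1/4·0 + 1/4·1/4 = 1/4.
Similarly for Rh via the father's Rh distribution: P(Rh+) = 5/8.
Independent loci: 1/4 × 5/8 = 5/32.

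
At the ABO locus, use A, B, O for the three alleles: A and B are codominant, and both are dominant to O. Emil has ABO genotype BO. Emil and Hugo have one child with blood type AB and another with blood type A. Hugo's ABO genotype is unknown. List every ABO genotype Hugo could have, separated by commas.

For each candidate genotype of Hugo, check whether crossing it with BO can produce every observed child phenotype.
  AA → possible child types {A, AB} ✓
  AB → possible child types {A, B, AB} ✓
  AO → possible child types {O, A, B, AB} ✓
  BB → possible child types {B} ✗
  BO → possible child types {O, B} ✗
  OO → possible child types {O, B} ✗

AA, AB, AO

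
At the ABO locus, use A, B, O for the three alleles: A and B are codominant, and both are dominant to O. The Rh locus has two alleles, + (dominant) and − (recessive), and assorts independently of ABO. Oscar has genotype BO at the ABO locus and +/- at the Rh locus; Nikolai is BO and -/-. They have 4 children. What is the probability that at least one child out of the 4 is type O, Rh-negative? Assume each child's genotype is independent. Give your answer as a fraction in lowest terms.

ABO cross BO × BO → 1/4 O, 3/4 B.
Rh cross +/- × -/- → 1/2 Rh+, 1/2 Rh-; so P(type O, Rh-negative) = 1/4 × 1/2 = 1/8 per child.
P(none) = (7/8)^4 = 2401/4096; P(at least one) = 1 − 2401/4096 = 1695/4096.

1695/4096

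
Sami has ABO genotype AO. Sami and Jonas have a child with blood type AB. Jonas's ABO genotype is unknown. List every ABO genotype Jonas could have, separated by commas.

AB, BB, BO

For each candidate genotype of Jonas, check whether crossing it with AO can produce every observed child phenotype.
  AA → possible child types {A} ✗
  AB → possible child types {A, B, AB} ✓
  AO → possible child types {O, A} ✗
  BB → possible child types {B, AB} ✓
  BO → possible child types {O, A, B, AB} ✓
  OO → possible child types {O, A} ✗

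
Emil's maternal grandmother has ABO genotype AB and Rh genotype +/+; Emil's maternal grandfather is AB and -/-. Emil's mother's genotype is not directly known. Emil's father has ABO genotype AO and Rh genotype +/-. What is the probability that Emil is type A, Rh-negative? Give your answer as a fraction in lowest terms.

1/8

Emil's mother's ABO genotype from AB × AB: 1/4 AA, 1/2 AB, 1/4 BB.
Crossing each possibility with the father AO and summing P(type A): 1/4·1 + 1/2·1/2 + 1/4·0 = 1/2.
Similarly for Rh via the mother's Rh distribution: P(Rh-) = 1/4.
Independent loci: 1/2 × 1/4 = 1/8.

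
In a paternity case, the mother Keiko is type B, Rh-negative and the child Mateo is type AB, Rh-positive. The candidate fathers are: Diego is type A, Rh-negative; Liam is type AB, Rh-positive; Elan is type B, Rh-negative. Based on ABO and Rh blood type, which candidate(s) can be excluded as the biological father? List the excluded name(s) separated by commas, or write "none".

A candidate is excluded only if no genotype consistent with his phenotype could produce a type AB, Rh-positive child with a type B, Rh-negative mother.
Diego (type A, Rh-): no genotype consistent with that phenotype can produce a type-AB Rh+ child with a type-B mother.
Elan (type B, Rh-): no genotype consistent with that phenotype can produce a type-AB Rh+ child with a type-B mother.

Diego, Elan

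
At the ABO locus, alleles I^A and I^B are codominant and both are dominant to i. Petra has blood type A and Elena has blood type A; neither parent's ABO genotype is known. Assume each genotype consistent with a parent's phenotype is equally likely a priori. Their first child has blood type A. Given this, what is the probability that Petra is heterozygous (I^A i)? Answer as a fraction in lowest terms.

Possible genotypes: Petra ∈ {I^A I^A, I^A i}; Elena ∈ {I^A I^A, I^A i}.
Weight each parental genotype pair by prior × P(type-A child):
  I^A I^A × I^A I^A: posterior weight 4/15.
  I^A I^A × I^A i: posterior weight 4/15.
  I^A i × I^A I^A: posterior weight 4/15.
  I^A i × I^A i: posterior weight 1/5.
Sum the posterior weight over pairs where Petra is I^A i: 7/15.

7/15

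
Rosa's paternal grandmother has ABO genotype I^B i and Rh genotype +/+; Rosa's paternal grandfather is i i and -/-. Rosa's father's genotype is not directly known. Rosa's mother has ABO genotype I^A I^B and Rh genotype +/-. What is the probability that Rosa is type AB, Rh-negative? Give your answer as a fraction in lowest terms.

Rosa's father's ABO genotype from I^B i × i i: 1/2 I^B i, 1/2 i i.
Crossing each possibility with the mother I^A I^B and summing P(type AB): 1/2·1/4 + 1/2·0 = 1/8.
Similarly for Rh via the father's Rh distribution: P(Rh-) = 1/4.
Independent loci: 1/8 × 1/4 = 1/32.

1/32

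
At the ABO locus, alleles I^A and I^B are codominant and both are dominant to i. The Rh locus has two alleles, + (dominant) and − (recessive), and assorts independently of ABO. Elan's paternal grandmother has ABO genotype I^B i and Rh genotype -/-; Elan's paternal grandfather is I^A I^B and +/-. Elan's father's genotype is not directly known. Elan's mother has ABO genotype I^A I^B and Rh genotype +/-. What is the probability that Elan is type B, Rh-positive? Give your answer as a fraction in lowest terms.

15/64

Elan's father's ABO genotype from I^B i × I^A I^B: 1/4 I^A I^B, 1/4 I^A i, 1/4 I^B I^B, 1/4 I^B i.
Crossing each possibility with the mother I^A I^B and summing P(type B): 1/4·1/4 + 1/4·1/4 + 1/4·1/2 + 1/4·1/2 = 3/8.
Similarly for Rh via the father's Rh distribution: P(Rh+) = 5/8.
Independent loci: 3/8 × 5/8 = 15/64.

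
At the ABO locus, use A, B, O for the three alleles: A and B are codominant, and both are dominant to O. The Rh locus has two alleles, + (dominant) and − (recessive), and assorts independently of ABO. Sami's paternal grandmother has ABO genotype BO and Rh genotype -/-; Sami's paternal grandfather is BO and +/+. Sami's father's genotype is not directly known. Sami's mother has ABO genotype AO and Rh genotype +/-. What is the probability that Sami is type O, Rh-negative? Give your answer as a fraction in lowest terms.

1/16

Sami's father's ABO genotype from BO × BO: 1/4 BB, 1/2 BO, 1/4 OO.
Crossing each possibility with the mother AO and summing P(type O): 1/4·0 + 1/2·1/4 + 1/4·1/2 = 1/4.
Similarly for Rh via the father's Rh distribution: P(Rh-) = 1/4.
Independent loci: 1/4 × 1/4 = 1/16.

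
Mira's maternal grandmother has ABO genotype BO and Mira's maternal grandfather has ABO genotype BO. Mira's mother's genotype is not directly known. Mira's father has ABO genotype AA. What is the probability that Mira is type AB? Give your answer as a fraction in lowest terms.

Mira's mother's ABO genotype from BO × BO: 1/4 BB, 1/2 BO, 1/4 OO.
Crossing each possibility with the father AA and summing P(type AB): 1/4·1 + 1/2·1/2 + 1/4·0 = 1/2.

1/2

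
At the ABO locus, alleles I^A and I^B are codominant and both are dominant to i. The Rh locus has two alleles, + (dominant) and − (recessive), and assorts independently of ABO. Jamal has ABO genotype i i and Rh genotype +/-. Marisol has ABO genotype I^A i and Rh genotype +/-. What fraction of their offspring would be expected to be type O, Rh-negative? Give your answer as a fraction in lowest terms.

1/8

ABO cross i i × I^A i → offspring phenotypes: 1/2 O, 1/2 A.
Rh cross +/- × +/- → 3/4 Rh+, 1/4 Rh-.
Independent loci: P(type O, Rh-negative) = 1/2 × 1/4 = 1/8.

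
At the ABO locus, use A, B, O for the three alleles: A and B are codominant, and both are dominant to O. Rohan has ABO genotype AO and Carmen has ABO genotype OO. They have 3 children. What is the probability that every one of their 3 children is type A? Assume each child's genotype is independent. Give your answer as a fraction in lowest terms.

1/8

ABO cross AO × OO → 1/2 O, 1/2 A.
So P(type A) = 1/2 per child.
All 3 independent: (1/2)^3 = 1/8.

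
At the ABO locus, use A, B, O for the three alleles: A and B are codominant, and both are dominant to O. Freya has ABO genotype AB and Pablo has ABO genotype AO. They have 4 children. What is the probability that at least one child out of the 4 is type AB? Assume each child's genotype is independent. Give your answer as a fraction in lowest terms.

175/256

ABO cross AB × AO → 1/2 A, 1/4 B, 1/4 AB.
So P(type AB) = 1/4 per child.
P(none) = (3/4)^4 = 81/256; P(at least one) = 1 − 81/256 = 175/256.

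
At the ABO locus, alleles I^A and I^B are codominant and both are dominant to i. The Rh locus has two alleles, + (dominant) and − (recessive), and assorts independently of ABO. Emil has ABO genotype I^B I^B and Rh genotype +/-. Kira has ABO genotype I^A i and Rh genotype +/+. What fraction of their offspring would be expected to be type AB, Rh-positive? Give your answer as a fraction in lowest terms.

ABO cross I^B I^B × I^A i → offspring phenotypes: 1/2 B, 1/2 AB.
Rh cross +/- × +/+ → 1 Rh+.
Independent loci: P(type AB, Rh-positive) = 1/2 × 1 = 1/2.

1/2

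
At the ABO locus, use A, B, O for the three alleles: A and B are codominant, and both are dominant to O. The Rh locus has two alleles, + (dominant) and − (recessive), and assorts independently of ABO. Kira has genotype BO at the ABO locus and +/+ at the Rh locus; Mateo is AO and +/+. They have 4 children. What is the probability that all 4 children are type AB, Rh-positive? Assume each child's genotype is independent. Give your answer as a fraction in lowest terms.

ABO cross BO × AO → 1/4 O, 1/4 A, 1/4 B, 1/4 AB.
Rh cross +/+ × +/+ → 1 Rh+; so P(type AB, Rh-positive) = 1/4 × 1 = 1/4 per child.
All 4 independent: (1/4)^4 = 1/256.

1/256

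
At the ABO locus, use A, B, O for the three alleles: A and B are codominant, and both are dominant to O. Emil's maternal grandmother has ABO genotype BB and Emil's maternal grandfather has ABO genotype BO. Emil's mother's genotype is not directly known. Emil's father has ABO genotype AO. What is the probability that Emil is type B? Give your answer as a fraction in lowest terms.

3/8

Emil's mother's ABO genotype from BB × BO: 1/2 BB, 1/2 BO.
Crossing each possibility with the father AO and summing P(type B): 1/2·1/2 + 1/2·1/4 = 3/8.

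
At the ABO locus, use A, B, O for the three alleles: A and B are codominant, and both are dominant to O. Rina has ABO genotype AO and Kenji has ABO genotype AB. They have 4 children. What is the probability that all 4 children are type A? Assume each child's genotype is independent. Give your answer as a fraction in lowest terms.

ABO cross AO × AB → 1/2 A, 1/4 B, 1/4 AB.
So P(type A) = 1/2 per child.
All 4 independent: (1/2)^4 = 1/16.

1/16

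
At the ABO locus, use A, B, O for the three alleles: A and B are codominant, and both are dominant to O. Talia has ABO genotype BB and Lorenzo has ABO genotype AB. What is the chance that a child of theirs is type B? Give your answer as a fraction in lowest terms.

ABO cross BB × AB → offspring phenotypes: 1/2 B, 1/2 AB.
So P(type B) = 1/2.

1/2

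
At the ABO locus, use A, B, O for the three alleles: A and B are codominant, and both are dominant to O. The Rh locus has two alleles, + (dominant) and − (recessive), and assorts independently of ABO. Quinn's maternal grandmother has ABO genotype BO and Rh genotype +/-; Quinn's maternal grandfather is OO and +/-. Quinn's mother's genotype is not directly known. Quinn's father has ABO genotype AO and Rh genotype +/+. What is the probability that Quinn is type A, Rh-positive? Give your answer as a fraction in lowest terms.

Quinn's mother's ABO genotype from BO × OO: 1/2 BO, 1/2 OO.
Crossing each possibility with the father AO and summing P(type A): 1/2·1/4 + 1/2·1/2 = 3/8.
Similarly for Rh via the mother's Rh distribution: P(Rh+) = 1.
Independent loci: 3/8 × 1 = 3/8.

3/8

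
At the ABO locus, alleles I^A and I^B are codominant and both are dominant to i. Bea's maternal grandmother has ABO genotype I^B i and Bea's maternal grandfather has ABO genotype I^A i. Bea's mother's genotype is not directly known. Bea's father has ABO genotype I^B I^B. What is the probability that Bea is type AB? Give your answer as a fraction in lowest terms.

Bea's mother's ABO genotype from I^B i × I^A i: 1/4 I^A I^B, 1/4 I^A i, 1/4 I^B i, 1/4 i i.
Crossing each possibility with the father I^B I^B and summing P(type AB): 1/4·1/2 + 1/4·1/2 + 1/4·0 + 1/4·0 = 1/4.

1/4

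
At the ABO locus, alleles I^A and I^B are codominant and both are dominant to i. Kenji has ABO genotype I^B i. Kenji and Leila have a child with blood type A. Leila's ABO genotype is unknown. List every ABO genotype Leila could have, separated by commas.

For each candidate genotype of Leila, check whether crossing it with I^B i can produce every observed child phenotype.
  I^A I^A → possible child types {A, AB} ✓
  I^A I^B → possible child types {A, B, AB} ✓
  I^A i → possible child types {O, A, B, AB} ✓
  I^B I^B → possible child types {B} ✗
  I^B i → possible child types {O, B} ✗
  i i → possible child types {O, B} ✗

I^A I^A, I^A I^B, I^A i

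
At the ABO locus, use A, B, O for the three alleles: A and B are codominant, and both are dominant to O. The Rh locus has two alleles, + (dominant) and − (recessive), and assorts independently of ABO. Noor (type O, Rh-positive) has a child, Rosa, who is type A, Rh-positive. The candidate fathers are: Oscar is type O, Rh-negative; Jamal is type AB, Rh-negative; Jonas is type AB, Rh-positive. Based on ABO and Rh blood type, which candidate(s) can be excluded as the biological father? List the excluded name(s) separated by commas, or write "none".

A candidate is excluded only if no genotype consistent with his phenotype could produce a type A, Rh-positive child with a type O, Rh-positive mother.
Oscar (type O, Rh-): no genotype consistent with that phenotype can produce a type-A Rh+ child with a type-O mother.

Oscar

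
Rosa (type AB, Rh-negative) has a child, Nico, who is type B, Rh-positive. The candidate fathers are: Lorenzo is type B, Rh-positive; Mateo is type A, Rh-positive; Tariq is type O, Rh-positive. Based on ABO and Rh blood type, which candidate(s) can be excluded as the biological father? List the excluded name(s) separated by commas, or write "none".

none

A candidate is excluded only if no genotype consistent with his phenotype could produce a type B, Rh-positive child with a type AB, Rh-negative mother.
Every candidate has at least one consistent genotype combination, so none can be excluded.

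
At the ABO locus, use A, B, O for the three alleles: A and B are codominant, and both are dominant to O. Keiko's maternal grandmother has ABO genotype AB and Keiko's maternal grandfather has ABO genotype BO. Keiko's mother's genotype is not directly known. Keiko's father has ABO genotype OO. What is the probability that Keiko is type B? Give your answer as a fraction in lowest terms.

Keiko's mother's ABO genotype from AB × BO: 1/4 AB, 1/4 AO, 1/4 BB, 1/4 BO.
Crossing each possibility with the father OO and summing P(type B): 1/4·1/2 + 1/4·0 + 1/4·1 + 1/4·1/2 = 1/2.

1/2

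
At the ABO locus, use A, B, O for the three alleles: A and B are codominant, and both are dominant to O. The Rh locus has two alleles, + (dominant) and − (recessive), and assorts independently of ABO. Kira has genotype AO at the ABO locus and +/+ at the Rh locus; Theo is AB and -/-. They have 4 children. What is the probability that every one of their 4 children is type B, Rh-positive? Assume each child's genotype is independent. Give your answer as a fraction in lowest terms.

1/256

ABO cross AO × AB → 1/2 A, 1/4 B, 1/4 AB.
Rh cross +/+ × -/- → 1 Rh+; so P(type B, Rh-positive) = 1/4 × 1 = 1/4 per child.
All 4 independent: (1/4)^4 = 1/256.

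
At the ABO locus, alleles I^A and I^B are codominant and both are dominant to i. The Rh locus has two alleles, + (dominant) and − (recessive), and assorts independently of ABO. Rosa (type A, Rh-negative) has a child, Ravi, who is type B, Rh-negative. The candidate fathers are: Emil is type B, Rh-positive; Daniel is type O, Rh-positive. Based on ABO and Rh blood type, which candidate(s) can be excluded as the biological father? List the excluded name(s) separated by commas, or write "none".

A candidate is excluded only if no genotype consistent with his phenotype could produce a type B, Rh-negative child with a type A, Rh-negative mother.
Daniel (type O, Rh+): no genotype consistent with that phenotype can produce a type-B Rh- child with a type-A mother.

Daniel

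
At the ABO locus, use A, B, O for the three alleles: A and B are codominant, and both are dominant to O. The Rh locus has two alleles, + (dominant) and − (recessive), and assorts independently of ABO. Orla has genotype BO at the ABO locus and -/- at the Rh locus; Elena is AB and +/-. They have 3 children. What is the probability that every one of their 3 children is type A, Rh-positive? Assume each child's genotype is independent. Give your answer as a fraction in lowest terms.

ABO cross BO × AB → 1/4 A, 1/2 B, 1/4 AB.
Rh cross -/- × +/- → 1/2 Rh+, 1/2 Rh-; so P(type A, Rh-positive) = 1/4 × 1/2 = 1/8 per child.
All 3 independent: (1/8)^3 = 1/512.

1/512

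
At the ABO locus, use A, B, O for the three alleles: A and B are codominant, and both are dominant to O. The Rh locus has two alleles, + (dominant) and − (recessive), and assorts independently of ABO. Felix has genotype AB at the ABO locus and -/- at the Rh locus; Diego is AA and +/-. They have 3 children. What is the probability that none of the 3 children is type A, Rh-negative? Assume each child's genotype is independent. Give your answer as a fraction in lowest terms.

ABO cross AB × AA → 1/2 A, 1/2 AB.
Rh cross -/- × +/- → 1/2 Rh+, 1/2 Rh-; so P(type A, Rh-negative) = 1/2 × 1/2 = 1/4 per child.
P(not type A, Rh-negative) = 3/4 for one child; (3/4)^3 = 27/64.

27/64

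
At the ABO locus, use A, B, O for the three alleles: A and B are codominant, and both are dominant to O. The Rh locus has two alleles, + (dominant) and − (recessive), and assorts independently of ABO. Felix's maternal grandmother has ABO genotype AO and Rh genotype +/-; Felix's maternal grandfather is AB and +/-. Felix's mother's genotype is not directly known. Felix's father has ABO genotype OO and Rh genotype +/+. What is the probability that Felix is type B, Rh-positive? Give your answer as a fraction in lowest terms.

1/4

Felix's mother's ABO genotype from AO × AB: 1/4 AA, 1/4 AB, 1/4 AO, 1/4 BO.
Crossing each possibility with the father OO and summing P(type B): 1/4·0 + 1/4·1/2 + 1/4·0 + 1/4·1/2 = 1/4.
Similarly for Rh via the mother's Rh distribution: P(Rh+) = 1.
Independent loci: 1/4 × 1 = 1/4.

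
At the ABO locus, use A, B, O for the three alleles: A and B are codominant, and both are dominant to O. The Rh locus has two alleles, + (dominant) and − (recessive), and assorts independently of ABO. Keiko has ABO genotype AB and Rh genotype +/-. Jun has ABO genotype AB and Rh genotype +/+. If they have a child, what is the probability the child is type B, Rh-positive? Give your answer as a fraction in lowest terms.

ABO cross AB × AB → offspring phenotypes: 1/4 A, 1/4 B, 1/2 AB.
Rh cross +/- × +/+ → 1 Rh+.
Independent loci: P(type B, Rh-positive) = 1/4 × 1 = 1/4.

1/4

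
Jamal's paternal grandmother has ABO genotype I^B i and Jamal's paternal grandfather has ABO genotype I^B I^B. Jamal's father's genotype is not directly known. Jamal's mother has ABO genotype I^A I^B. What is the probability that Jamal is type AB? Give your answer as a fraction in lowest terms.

3/8

Jamal's father's ABO genotype from I^B i × I^B I^B: 1/2 I^B I^B, 1/2 I^B i.
Crossing each possibility with the mother I^A I^B and summing P(type AB): 1/2·1/2 + 1/2·1/4 = 3/8.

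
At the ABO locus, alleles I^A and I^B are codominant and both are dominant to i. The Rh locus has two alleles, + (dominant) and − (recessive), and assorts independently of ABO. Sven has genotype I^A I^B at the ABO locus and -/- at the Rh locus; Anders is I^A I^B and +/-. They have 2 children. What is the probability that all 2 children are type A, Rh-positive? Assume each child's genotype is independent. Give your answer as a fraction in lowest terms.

ABO cross I^A I^B × I^A I^B → 1/4 A, 1/4 B, 1/2 AB.
Rh cross -/- × +/- → 1/2 Rh+, 1/2 Rh-; so P(type A, Rh-positive) = 1/4 × 1/2 = 1/8 per child.
All 2 independent: (1/8)^2 = 1/64.

1/64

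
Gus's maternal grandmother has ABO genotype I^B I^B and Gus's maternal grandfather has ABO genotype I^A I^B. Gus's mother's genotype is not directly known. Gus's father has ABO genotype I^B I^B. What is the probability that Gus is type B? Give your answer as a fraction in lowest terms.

Gus's mother's ABO genotype from I^B I^B × I^A I^B: 1/2 I^A I^B, 1/2 I^B I^B.
Crossing each possibility with the father I^B I^B and summing P(type B): 1/2·1/2 + 1/2·1 = 3/4.

3/4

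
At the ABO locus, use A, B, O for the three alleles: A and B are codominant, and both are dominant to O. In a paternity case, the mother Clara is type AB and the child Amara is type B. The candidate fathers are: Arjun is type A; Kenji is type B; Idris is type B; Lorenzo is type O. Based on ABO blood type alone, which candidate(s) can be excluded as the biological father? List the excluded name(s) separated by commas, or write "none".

A candidate is excluded only if no genotype consistent with his phenotype could produce a type B child with a type AB mother.
Every candidate has at least one consistent genotype combination, so none can be excluded.

none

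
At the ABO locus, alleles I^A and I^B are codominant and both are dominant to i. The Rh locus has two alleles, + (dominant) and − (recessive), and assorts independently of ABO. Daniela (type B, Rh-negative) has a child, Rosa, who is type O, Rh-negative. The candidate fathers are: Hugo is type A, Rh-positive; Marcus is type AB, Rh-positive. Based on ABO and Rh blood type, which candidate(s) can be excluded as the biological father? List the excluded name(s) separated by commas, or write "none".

A candidate is excluded only if no genotype consistent with his phenotype could produce a type O, Rh-negative child with a type B, Rh-negative mother.
Marcus (type AB, Rh+): no genotype consistent with that phenotype can produce a type-O Rh- child with a type-B mother.

Marcus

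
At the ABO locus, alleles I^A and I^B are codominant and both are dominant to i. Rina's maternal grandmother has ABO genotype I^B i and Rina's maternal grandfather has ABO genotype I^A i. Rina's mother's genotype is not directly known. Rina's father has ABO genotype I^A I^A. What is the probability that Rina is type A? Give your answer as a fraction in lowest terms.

3/4

Rina's mother's ABO genotype from I^B i × I^A i: 1/4 I^A I^B, 1/4 I^A i, 1/4 I^B i, 1/4 i i.
Crossing each possibility with the father I^A I^A and summing P(type A): 1/4·1/2 + 1/4·1 + 1/4·1/2 + 1/4·1 = 3/4.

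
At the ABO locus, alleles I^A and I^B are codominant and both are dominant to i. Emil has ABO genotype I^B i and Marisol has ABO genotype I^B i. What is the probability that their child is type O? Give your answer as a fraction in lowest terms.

1/4

ABO cross I^B i × I^B i → offspring phenotypes: 1/4 O, 3/4 B.
So P(type O) = 1/4.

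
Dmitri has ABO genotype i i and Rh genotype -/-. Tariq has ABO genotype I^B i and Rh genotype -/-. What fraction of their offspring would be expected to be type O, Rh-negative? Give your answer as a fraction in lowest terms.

1/2

ABO cross i i × I^B i → offspring phenotypes: 1/2 O, 1/2 B.
Rh cross -/- × -/- → 1 Rh-.
Independent loci: P(type O, Rh-negative) = 1/2 × 1 = 1/2.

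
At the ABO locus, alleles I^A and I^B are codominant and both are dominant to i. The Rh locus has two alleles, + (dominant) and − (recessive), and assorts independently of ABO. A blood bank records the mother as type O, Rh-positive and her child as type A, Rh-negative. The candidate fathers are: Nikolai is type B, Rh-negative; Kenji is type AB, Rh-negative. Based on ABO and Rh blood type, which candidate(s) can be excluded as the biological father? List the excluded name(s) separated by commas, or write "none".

Nikolai

A candidate is excluded only if no genotype consistent with his phenotype could produce a type A, Rh-negative child with a type O, Rh-positive mother.
Nikolai (type B, Rh-): no genotype consistent with that phenotype can produce a type-A Rh- child with a type-O mother.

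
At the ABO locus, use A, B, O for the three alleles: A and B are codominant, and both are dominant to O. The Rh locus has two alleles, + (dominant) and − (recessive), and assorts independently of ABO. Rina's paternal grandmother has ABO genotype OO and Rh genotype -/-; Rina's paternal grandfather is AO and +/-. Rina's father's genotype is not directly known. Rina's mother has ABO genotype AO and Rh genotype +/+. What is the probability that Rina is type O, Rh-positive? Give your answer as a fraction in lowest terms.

Rina's father's ABO genotype from OO × AO: 1/2 AO, 1/2 OO.
Crossing each possibility with the mother AO and summing P(type O): 1/2·1/4 + 1/2·1/2 = 3/8.
Similarly for Rh via the father's Rh distribution: P(Rh+) = 1.
Independent loci: 3/8 × 1 = 3/8.

3/8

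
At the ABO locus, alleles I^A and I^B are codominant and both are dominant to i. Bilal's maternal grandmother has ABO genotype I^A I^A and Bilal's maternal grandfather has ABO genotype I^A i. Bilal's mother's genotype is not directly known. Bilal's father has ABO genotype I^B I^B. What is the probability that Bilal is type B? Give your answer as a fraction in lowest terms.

1/4

Bilal's mother's ABO genotype from I^A I^A × I^A i: 1/2 I^A I^A, 1/2 I^A i.
Crossing each possibility with the father I^B I^B and summing P(type B): 1/2·0 + 1/2·1/2 = 1/4.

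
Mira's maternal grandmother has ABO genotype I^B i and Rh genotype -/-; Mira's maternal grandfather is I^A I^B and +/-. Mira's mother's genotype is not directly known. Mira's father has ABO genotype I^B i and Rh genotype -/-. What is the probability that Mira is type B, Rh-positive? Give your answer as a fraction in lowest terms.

5/32

Mira's mother's ABO genotype from I^B i × I^A I^B: 1/4 I^A I^B, 1/4 I^A i, 1/4 I^B I^B, 1/4 I^B i.
Crossing each possibility with the father I^B i and summing P(type B): 1/4·1/2 + 1/4·1/4 + 1/4·1 + 1/4·3/4 = 5/8.
Similarly for Rh via the mother's Rh distribution: P(Rh+) = 1/4.
Independent loci: 5/8 × 1/4 = 5/32.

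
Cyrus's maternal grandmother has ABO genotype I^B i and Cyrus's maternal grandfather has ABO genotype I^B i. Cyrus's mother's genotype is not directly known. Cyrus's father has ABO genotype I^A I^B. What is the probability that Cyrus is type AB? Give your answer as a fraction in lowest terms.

Cyrus's mother's ABO genotype from I^B i × I^B i: 1/4 I^B I^B, 1/2 I^B i, 1/4 i i.
Crossing each possibility with the father I^A I^B and summing P(type AB): 1/4·1/2 + 1/2·1/4 + 1/4·0 = 1/4.

1/4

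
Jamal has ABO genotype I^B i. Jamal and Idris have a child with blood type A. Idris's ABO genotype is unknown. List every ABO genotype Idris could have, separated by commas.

For each candidate genotype of Idris, check whether crossing it with I^B i can produce every observed child phenotype.
  I^A I^A → possible child types {A, AB} ✓
  I^A I^B → possible child types {A, B, AB} ✓
  I^A i → possible child types {O, A, B, AB} ✓
  I^B I^B → possible child types {B} ✗
  I^B i → possible child types {O, B} ✗
  i i → possible child types {O, B} ✗

I^A I^A, I^A I^B, I^A i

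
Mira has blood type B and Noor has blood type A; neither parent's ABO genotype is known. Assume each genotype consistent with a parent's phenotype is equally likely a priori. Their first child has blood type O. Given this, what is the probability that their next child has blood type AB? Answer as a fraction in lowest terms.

Possible genotypes: Mira ∈ {I^B I^B, I^B i}; Noor ∈ {I^A I^A, I^A i}.
Weight each parental genotype pair by prior × P(type-O child):
  I^B i × I^A i: posterior weight 1; P(next child type AB) = 1/4.
Weighted sum = 1/4.

1/4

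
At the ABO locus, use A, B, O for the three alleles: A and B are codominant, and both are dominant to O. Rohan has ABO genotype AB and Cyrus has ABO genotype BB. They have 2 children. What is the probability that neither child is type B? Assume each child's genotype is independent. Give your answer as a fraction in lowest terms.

ABO cross AB × BB → 1/2 B, 1/2 AB.
So P(type B) = 1/2 per child.
P(not type B) = 1/2 for one child; (1/2)^2 = 1/4.

1/4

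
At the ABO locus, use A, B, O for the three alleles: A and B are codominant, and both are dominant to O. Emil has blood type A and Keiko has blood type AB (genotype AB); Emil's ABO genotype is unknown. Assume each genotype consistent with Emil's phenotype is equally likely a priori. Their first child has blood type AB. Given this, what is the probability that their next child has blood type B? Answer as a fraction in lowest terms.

1/12

Possible genotypes: Emil ∈ {AA, AO}; Keiko ∈ {AB}.
Weight each parental genotype pair by prior × P(type-AB child):
  AA × AB: posterior weight 2/3; P(next child type B) = 0.
  AO × AB: posterior weight 1/3; P(next child type B) = 1/4.
Weighted sum = 1/12.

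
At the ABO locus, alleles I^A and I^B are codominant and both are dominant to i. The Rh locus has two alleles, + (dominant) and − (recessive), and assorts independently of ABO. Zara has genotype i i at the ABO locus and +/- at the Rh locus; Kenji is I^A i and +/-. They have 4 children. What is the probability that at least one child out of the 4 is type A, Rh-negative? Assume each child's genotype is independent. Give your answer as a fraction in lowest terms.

ABO cross i i × I^A i → 1/2 O, 1/2 A.
Rh cross +/- × +/- → 3/4 Rh+, 1/4 Rh-; so P(type A, Rh-negative) = 1/2 × 1/4 = 1/8 per child.
P(none) = (7/8)^4 = 2401/4096; P(at least one) = 1 − 2401/4096 = 1695/4096.

1695/4096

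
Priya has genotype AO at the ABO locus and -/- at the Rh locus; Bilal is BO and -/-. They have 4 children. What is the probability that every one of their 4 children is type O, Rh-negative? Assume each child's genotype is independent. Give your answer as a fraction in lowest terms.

ABO cross AO × BO → 1/4 O, 1/4 A, 1/4 B, 1/4 AB.
Rh cross -/- × -/- → 1 Rh-; so P(type O, Rh-negative) = 1/4 × 1 = 1/4 per child.
All 4 independent: (1/4)^4 = 1/256.

1/256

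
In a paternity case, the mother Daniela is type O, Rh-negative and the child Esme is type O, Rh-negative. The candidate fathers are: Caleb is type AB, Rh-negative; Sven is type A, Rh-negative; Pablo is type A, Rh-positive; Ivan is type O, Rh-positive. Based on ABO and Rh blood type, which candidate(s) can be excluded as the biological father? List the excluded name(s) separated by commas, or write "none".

A candidate is excluded only if no genotype consistent with his phenotype could produce a type O, Rh-negative child with a type O, Rh-negative mother.
Caleb (type AB, Rh-): no genotype consistent with that phenotype can produce a type-O Rh- child with a type-O mother.

Caleb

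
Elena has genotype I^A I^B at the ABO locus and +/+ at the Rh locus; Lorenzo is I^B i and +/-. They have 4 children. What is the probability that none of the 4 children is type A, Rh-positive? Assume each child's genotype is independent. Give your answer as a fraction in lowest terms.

ABO cross I^A I^B × I^B i → 1/4 A, 1/2 B, 1/4 AB.
Rh cross +/+ × +/- → 1 Rh+; so P(type A, Rh-positive) = 1/4 × 1 = 1/4 per child.
P(not type A, Rh-positive) = 3/4 for one child; (3/4)^4 = 81/256.

81/256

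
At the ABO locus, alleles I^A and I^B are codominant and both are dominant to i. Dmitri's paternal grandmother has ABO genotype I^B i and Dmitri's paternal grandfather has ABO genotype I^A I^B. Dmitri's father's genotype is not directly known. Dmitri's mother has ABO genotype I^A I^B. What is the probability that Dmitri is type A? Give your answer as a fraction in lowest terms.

Dmitri's father's ABO genotype from I^B i × I^A I^B: 1/4 I^A I^B, 1/4 I^A i, 1/4 I^B I^B, 1/4 I^B i.
Crossing each possibility with the mother I^A I^B and summing P(type A): 1/4·1/4 + 1/4·1/2 + 1/4·0 + 1/4·1/4 = 1/4.

1/4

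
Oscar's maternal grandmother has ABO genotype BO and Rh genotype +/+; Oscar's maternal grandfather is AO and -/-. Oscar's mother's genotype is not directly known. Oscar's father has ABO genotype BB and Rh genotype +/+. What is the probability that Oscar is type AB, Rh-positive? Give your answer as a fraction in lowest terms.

Oscar's mother's ABO genotype from BO × AO: 1/4 AB, 1/4 AO, 1/4 BO, 1/4 OO.
Crossing each possibility with the father BB and summing P(type AB): 1/4·1/2 + 1/4·1/2 + 1/4·0 + 1/4·0 = 1/4.
Similarly for Rh via the mother's Rh distribution: P(Rh+) = 1.
Independent loci: 1/4 × 1 = 1/4.

1/4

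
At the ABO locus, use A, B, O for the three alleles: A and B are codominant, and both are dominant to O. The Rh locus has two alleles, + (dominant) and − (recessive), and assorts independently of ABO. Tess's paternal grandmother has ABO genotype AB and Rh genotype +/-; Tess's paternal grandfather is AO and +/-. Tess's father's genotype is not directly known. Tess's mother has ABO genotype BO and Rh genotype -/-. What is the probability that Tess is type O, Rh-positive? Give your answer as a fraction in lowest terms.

1/16

Tess's father's ABO genotype from AB × AO: 1/4 AA, 1/4 AB, 1/4 AO, 1/4 BO.
Crossing each possibility with the mother BO and summing P(type O): 1/4·0 + 1/4·0 + 1/4·1/4 + 1/4·1/4 = 1/8.
Similarly for Rh via the father's Rh distribution: P(Rh+) = 1/2.
Independent loci: 1/8 × 1/2 = 1/16.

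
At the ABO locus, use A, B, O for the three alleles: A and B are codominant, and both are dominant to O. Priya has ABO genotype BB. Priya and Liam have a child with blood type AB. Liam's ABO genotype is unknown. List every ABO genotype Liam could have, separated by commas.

AA, AB, AO

For each candidate genotype of Liam, check whether crossing it with BB can produce every observed child phenotype.
  AA → possible child types {AB} ✓
  AB → possible child types {B, AB} ✓
  AO → possible child types {B, AB} ✓
  BB → possible child types {B} ✗
  BO → possible child types {B} ✗
  OO → possible child types {B} ✗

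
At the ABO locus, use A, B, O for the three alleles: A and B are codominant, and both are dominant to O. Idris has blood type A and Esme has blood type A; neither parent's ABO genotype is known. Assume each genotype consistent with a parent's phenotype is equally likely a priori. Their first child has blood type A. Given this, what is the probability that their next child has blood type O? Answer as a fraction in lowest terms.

Possible genotypes: Idris ∈ {AA, AO}; Esme ∈ {AA, AO}.
Weight each parental genotype pair by prior × P(type-A child):
  AA × AA: posterior weight 4/15; P(next child type O) = 0.
  AA × AO: posterior weight 4/15; P(next child type O) = 0.
  AO × AA: posterior weight 4/15; P(next child type O) = 0.
  AO × AO: posterior weight 1/5; P(next child type O) = 1/4.
Weighted sum = 1/20.

1/20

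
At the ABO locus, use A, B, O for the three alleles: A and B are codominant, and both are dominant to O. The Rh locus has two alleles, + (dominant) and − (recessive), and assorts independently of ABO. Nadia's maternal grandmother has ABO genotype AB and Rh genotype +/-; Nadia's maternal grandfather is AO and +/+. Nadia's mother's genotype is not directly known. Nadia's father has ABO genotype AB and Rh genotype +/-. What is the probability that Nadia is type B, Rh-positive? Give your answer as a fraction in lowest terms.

7/32

Nadia's mother's ABO genotype from AB × AO: 1/4 AA, 1/4 AB, 1/4 AO, 1/4 BO.
Crossing each possibility with the father AB and summing P(type B): 1/4·0 + 1/4·1/4 + 1/4·1/4 + 1/4·1/2 = 1/4.
Similarly for Rh via the mother's Rh distribution: P(Rh+) = 7/8.
Independent loci: 1/4 × 7/8 = 7/32.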